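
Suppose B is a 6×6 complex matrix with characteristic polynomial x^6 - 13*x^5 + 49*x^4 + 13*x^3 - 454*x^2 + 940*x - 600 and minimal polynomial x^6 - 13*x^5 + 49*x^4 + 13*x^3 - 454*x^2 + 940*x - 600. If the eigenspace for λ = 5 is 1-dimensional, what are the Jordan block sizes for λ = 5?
Block sizes for λ = 5: [2]

Step 1 — from the characteristic polynomial, algebraic multiplicity of λ = 5 is 2. From dim ker(B − (5)·I) = 1, there are exactly 1 Jordan blocks for λ = 5.
Step 2 — from the minimal polynomial, the factor (x − 5)^2 tells us the largest block for λ = 5 has size 2.
Step 3 — with total size 2, 1 blocks, and largest block 2, the block sizes (in nonincreasing order) are [2].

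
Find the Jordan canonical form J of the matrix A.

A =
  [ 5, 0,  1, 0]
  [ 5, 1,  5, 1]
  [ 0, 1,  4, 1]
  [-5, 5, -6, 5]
J_1(0) ⊕ J_3(5)

The characteristic polynomial is
  det(x·I − A) = x^4 - 15*x^3 + 75*x^2 - 125*x = x*(x - 5)^3

Eigenvalues and multiplicities (the geometric multiplicity of λ is n − rank(A − λI), which equals the number of Jordan blocks for λ):
  λ = 0: algebraic multiplicity = 1, geometric multiplicity = 1
  λ = 5: algebraic multiplicity = 3, geometric multiplicity = 1

Determining the block sizes for each eigenvalue:
  λ = 0: one block (gm = 1), so the single block has size am = 1 → block sizes [1]
  λ = 5: one block (gm = 1), so the single block has size am = 3 → block sizes [3]

Assembling the blocks gives a Jordan form
J =
  [0, 0, 0, 0]
  [0, 5, 1, 0]
  [0, 0, 5, 1]
  [0, 0, 0, 5]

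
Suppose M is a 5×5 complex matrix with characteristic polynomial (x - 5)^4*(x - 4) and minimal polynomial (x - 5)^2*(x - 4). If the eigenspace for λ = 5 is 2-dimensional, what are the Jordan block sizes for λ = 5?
Block sizes for λ = 5: [2, 2]

Step 1 — from the characteristic polynomial, algebraic multiplicity of λ = 5 is 4. From dim ker(M − (5)·I) = 2, there are exactly 2 Jordan blocks for λ = 5.
Step 2 — from the minimal polynomial, the factor (x − 5)^2 tells us the largest block for λ = 5 has size 2.
Step 3 — with total size 4, 2 blocks, and largest block 2, the block sizes (in nonincreasing order) are [2, 2].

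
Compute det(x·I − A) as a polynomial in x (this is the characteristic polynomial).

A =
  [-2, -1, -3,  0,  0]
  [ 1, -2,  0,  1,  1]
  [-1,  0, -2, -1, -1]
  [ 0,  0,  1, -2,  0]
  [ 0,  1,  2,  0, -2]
x^5 + 10*x^4 + 40*x^3 + 80*x^2 + 80*x + 32

Expanding det(x·I − A) (e.g. by cofactor expansion or by noting that A is similar to its Jordan form J, which has the same characteristic polynomial as A) gives
  χ_A(x) = x^5 + 10*x^4 + 40*x^3 + 80*x^2 + 80*x + 32
which factors as (x + 2)^5. The eigenvalues (with algebraic multiplicities) are λ = -2 with multiplicity 5.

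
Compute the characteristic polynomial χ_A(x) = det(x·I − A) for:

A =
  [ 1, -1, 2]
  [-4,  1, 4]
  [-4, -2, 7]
x^3 - 9*x^2 + 27*x - 27

Expanding det(x·I − A) (e.g. by cofactor expansion or by noting that A is similar to its Jordan form J, which has the same characteristic polynomial as A) gives
  χ_A(x) = x^3 - 9*x^2 + 27*x - 27
which factors as (x - 3)^3. The eigenvalues (with algebraic multiplicities) are λ = 3 with multiplicity 3.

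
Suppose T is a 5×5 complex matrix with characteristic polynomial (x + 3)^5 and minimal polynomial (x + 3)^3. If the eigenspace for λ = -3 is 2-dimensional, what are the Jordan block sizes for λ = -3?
Block sizes for λ = -3: [3, 2]

Step 1 — from the characteristic polynomial, algebraic multiplicity of λ = -3 is 5. From dim ker(T − (-3)·I) = 2, there are exactly 2 Jordan blocks for λ = -3.
Step 2 — from the minimal polynomial, the factor (x + 3)^3 tells us the largest block for λ = -3 has size 3.
Step 3 — with total size 5, 2 blocks, and largest block 3, the block sizes (in nonincreasing order) are [3, 2].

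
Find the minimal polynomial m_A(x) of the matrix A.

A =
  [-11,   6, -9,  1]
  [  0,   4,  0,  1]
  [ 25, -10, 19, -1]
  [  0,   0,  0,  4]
x^2 - 8*x + 16

The characteristic polynomial is χ_A(x) = (x - 4)^4, so the eigenvalues are known. The minimal polynomial is
  m_A(x) = Π_λ (x − λ)^{k_λ}
where k_λ is the size of the *largest* Jordan block for λ (equivalently, the smallest k with (A − λI)^k v = 0 for every generalised eigenvector v of λ).

  λ = 4: largest Jordan block has size 2, contributing (x − 4)^2

So m_A(x) = (x - 4)^2 = x^2 - 8*x + 16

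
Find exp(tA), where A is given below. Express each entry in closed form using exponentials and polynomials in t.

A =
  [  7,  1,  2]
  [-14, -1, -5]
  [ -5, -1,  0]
e^{tA} =
  [t^2*exp(2*t)/2 + 5*t*exp(2*t) + exp(2*t), t*exp(2*t), t^2*exp(2*t)/2 + 2*t*exp(2*t)]
  [-3*t^2*exp(2*t)/2 - 14*t*exp(2*t), -3*t*exp(2*t) + exp(2*t), -3*t^2*exp(2*t)/2 - 5*t*exp(2*t)]
  [-t^2*exp(2*t)/2 - 5*t*exp(2*t), -t*exp(2*t), -t^2*exp(2*t)/2 - 2*t*exp(2*t) + exp(2*t)]

Strategy: write A = P · J · P⁻¹ where J is a Jordan canonical form, so e^{tA} = P · e^{tJ} · P⁻¹, and e^{tJ} can be computed block-by-block.

A has Jordan form
J =
  [2, 1, 0]
  [0, 2, 1]
  [0, 0, 2]
(up to reordering of blocks).

Per-block formulas:
  For a 3×3 Jordan block J_3(2): exp(t · J_3(2)) = e^(2t)·(I + t·N + (t^2/2)·N^2), where N is the 3×3 nilpotent shift.

After assembling e^{tJ} and conjugating by P, we get:

e^{tA} =
  [t^2*exp(2*t)/2 + 5*t*exp(2*t) + exp(2*t), t*exp(2*t), t^2*exp(2*t)/2 + 2*t*exp(2*t)]
  [-3*t^2*exp(2*t)/2 - 14*t*exp(2*t), -3*t*exp(2*t) + exp(2*t), -3*t^2*exp(2*t)/2 - 5*t*exp(2*t)]
  [-t^2*exp(2*t)/2 - 5*t*exp(2*t), -t*exp(2*t), -t^2*exp(2*t)/2 - 2*t*exp(2*t) + exp(2*t)]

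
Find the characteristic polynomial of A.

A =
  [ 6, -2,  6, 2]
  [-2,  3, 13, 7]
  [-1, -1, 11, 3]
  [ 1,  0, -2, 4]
x^4 - 24*x^3 + 216*x^2 - 864*x + 1296

Expanding det(x·I − A) (e.g. by cofactor expansion or by noting that A is similar to its Jordan form J, which has the same characteristic polynomial as A) gives
  χ_A(x) = x^4 - 24*x^3 + 216*x^2 - 864*x + 1296
which factors as (x - 6)^4. The eigenvalues (with algebraic multiplicities) are λ = 6 with multiplicity 4.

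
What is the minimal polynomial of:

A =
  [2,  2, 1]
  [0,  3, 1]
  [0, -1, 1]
x^3 - 6*x^2 + 12*x - 8

The characteristic polynomial is χ_A(x) = (x - 2)^3, so the eigenvalues are known. The minimal polynomial is
  m_A(x) = Π_λ (x − λ)^{k_λ}
where k_λ is the size of the *largest* Jordan block for λ (equivalently, the smallest k with (A − λI)^k v = 0 for every generalised eigenvector v of λ).

  λ = 2: largest Jordan block has size 3, contributing (x − 2)^3

So m_A(x) = (x - 2)^3 = x^3 - 6*x^2 + 12*x - 8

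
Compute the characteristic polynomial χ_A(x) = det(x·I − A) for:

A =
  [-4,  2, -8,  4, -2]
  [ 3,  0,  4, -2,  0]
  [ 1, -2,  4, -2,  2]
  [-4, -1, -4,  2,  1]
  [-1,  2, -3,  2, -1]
x^5 - x^4

Expanding det(x·I − A) (e.g. by cofactor expansion or by noting that A is similar to its Jordan form J, which has the same characteristic polynomial as A) gives
  χ_A(x) = x^5 - x^4
which factors as x^4*(x - 1). The eigenvalues (with algebraic multiplicities) are λ = 0 with multiplicity 4, λ = 1 with multiplicity 1.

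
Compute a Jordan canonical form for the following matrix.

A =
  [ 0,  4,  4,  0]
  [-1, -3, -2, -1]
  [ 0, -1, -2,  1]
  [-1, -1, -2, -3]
J_2(-2) ⊕ J_2(-2)

The characteristic polynomial is
  det(x·I − A) = x^4 + 8*x^3 + 24*x^2 + 32*x + 16 = (x + 2)^4

Eigenvalues and multiplicities (the geometric multiplicity of λ is n − rank(A − λI), which equals the number of Jordan blocks for λ):
  λ = -2: algebraic multiplicity = 4, geometric multiplicity = 2

Determining the block sizes for each eigenvalue:
  λ = -2: with am = 4 and gm = 2, the partition is not yet determined (e.g. several partitions of 4 into 2 parts exist). Let N = A − (-2)·I. Computing rank(N^1) = 2, rank(N^2) = 0; the number of blocks of size ≥ j is rank(N^{j−1}) − rank(N^j), giving [2, 2]. So we have 2 block(s) of size 2 → block sizes [2, 2]

Assembling the blocks gives a Jordan form
J =
  [-2,  1,  0,  0]
  [ 0, -2,  0,  0]
  [ 0,  0, -2,  1]
  [ 0,  0,  0, -2]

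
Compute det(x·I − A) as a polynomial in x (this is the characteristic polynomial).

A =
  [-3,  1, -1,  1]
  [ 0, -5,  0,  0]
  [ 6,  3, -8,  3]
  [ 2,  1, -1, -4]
x^4 + 20*x^3 + 150*x^2 + 500*x + 625

Expanding det(x·I − A) (e.g. by cofactor expansion or by noting that A is similar to its Jordan form J, which has the same characteristic polynomial as A) gives
  χ_A(x) = x^4 + 20*x^3 + 150*x^2 + 500*x + 625
which factors as (x + 5)^4. The eigenvalues (with algebraic multiplicities) are λ = -5 with multiplicity 4.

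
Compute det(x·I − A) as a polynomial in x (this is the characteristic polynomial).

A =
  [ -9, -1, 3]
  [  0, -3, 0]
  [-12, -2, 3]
x^3 + 9*x^2 + 27*x + 27

Expanding det(x·I − A) (e.g. by cofactor expansion or by noting that A is similar to its Jordan form J, which has the same characteristic polynomial as A) gives
  χ_A(x) = x^3 + 9*x^2 + 27*x + 27
which factors as (x + 3)^3. The eigenvalues (with algebraic multiplicities) are λ = -3 with multiplicity 3.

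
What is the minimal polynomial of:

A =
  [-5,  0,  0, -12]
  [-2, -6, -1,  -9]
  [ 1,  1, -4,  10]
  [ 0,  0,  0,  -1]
x^4 + 16*x^3 + 90*x^2 + 200*x + 125

The characteristic polynomial is χ_A(x) = (x + 1)*(x + 5)^3, so the eigenvalues are known. The minimal polynomial is
  m_A(x) = Π_λ (x − λ)^{k_λ}
where k_λ is the size of the *largest* Jordan block for λ (equivalently, the smallest k with (A − λI)^k v = 0 for every generalised eigenvector v of λ).

  λ = -5: largest Jordan block has size 3, contributing (x + 5)^3
  λ = -1: largest Jordan block has size 1, contributing (x + 1)

So m_A(x) = (x + 1)*(x + 5)^3 = x^4 + 16*x^3 + 90*x^2 + 200*x + 125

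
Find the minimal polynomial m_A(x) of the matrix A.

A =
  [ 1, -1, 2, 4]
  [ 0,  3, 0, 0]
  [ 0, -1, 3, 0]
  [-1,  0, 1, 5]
x^2 - 6*x + 9

The characteristic polynomial is χ_A(x) = (x - 3)^4, so the eigenvalues are known. The minimal polynomial is
  m_A(x) = Π_λ (x − λ)^{k_λ}
where k_λ is the size of the *largest* Jordan block for λ (equivalently, the smallest k with (A − λI)^k v = 0 for every generalised eigenvector v of λ).

  λ = 3: largest Jordan block has size 2, contributing (x − 3)^2

So m_A(x) = (x - 3)^2 = x^2 - 6*x + 9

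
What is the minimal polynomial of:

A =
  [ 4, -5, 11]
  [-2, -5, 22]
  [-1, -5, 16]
x^2 - 10*x + 25

The characteristic polynomial is χ_A(x) = (x - 5)^3, so the eigenvalues are known. The minimal polynomial is
  m_A(x) = Π_λ (x − λ)^{k_λ}
where k_λ is the size of the *largest* Jordan block for λ (equivalently, the smallest k with (A − λI)^k v = 0 for every generalised eigenvector v of λ).

  λ = 5: largest Jordan block has size 2, contributing (x − 5)^2

So m_A(x) = (x - 5)^2 = x^2 - 10*x + 25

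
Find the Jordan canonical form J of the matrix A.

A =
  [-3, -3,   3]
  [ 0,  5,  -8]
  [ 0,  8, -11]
J_2(-3) ⊕ J_1(-3)

The characteristic polynomial is
  det(x·I − A) = x^3 + 9*x^2 + 27*x + 27 = (x + 3)^3

Eigenvalues and multiplicities (the geometric multiplicity of λ is n − rank(A − λI), which equals the number of Jordan blocks for λ):
  λ = -3: algebraic multiplicity = 3, geometric multiplicity = 2

Determining the block sizes for each eigenvalue:
  λ = -3: 2 blocks summing to 3 forces exactly one block of size 2 and the rest size 1 → block sizes [2, 1]

Assembling the blocks gives a Jordan form
J =
  [-3,  1,  0]
  [ 0, -3,  0]
  [ 0,  0, -3]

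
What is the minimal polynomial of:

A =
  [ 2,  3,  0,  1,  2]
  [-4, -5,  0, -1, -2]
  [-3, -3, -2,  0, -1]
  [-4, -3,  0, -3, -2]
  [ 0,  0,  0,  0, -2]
x^2 + 4*x + 4

The characteristic polynomial is χ_A(x) = (x + 2)^5, so the eigenvalues are known. The minimal polynomial is
  m_A(x) = Π_λ (x − λ)^{k_λ}
where k_λ is the size of the *largest* Jordan block for λ (equivalently, the smallest k with (A − λI)^k v = 0 for every generalised eigenvector v of λ).

  λ = -2: largest Jordan block has size 2, contributing (x + 2)^2

So m_A(x) = (x + 2)^2 = x^2 + 4*x + 4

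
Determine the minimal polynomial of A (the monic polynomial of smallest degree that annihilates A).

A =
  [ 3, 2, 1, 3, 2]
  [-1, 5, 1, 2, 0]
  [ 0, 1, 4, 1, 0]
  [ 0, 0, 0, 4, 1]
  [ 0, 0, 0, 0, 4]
x^3 - 12*x^2 + 48*x - 64

The characteristic polynomial is χ_A(x) = (x - 4)^5, so the eigenvalues are known. The minimal polynomial is
  m_A(x) = Π_λ (x − λ)^{k_λ}
where k_λ is the size of the *largest* Jordan block for λ (equivalently, the smallest k with (A − λI)^k v = 0 for every generalised eigenvector v of λ).

  λ = 4: largest Jordan block has size 3, contributing (x − 4)^3

So m_A(x) = (x - 4)^3 = x^3 - 12*x^2 + 48*x - 64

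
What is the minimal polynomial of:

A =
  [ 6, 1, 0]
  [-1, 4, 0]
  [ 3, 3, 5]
x^2 - 10*x + 25

The characteristic polynomial is χ_A(x) = (x - 5)^3, so the eigenvalues are known. The minimal polynomial is
  m_A(x) = Π_λ (x − λ)^{k_λ}
where k_λ is the size of the *largest* Jordan block for λ (equivalently, the smallest k with (A − λI)^k v = 0 for every generalised eigenvector v of λ).

  λ = 5: largest Jordan block has size 2, contributing (x − 5)^2

So m_A(x) = (x - 5)^2 = x^2 - 10*x + 25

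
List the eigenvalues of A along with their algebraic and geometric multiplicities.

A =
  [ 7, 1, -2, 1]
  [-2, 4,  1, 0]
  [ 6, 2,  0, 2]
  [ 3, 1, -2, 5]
λ = 4: alg = 4, geom = 2

Step 1 — factor the characteristic polynomial to read off the algebraic multiplicities:
  χ_A(x) = (x - 4)^4

Step 2 — compute geometric multiplicities via the rank-nullity identity g(λ) = n − rank(A − λI):
  rank(A − (4)·I) = 2, so dim ker(A − (4)·I) = n − 2 = 2

Summary:
  λ = 4: algebraic multiplicity = 4, geometric multiplicity = 2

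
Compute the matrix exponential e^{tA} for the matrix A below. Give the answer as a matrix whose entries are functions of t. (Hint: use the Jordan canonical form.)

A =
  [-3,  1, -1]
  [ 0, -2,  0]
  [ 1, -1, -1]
e^{tA} =
  [-t*exp(-2*t) + exp(-2*t), t*exp(-2*t), -t*exp(-2*t)]
  [0, exp(-2*t), 0]
  [t*exp(-2*t), -t*exp(-2*t), t*exp(-2*t) + exp(-2*t)]

Strategy: write A = P · J · P⁻¹ where J is a Jordan canonical form, so e^{tA} = P · e^{tJ} · P⁻¹, and e^{tJ} can be computed block-by-block.

A has Jordan form
J =
  [-2,  1,  0]
  [ 0, -2,  0]
  [ 0,  0, -2]
(up to reordering of blocks).

Per-block formulas:
  For a 2×2 Jordan block J_2(-2): exp(t · J_2(-2)) = e^(-2t)·(I + t·N), where N is the 2×2 nilpotent shift.
  For a 1×1 block at λ = -2: exp(t · [-2]) = [e^(-2t)].

After assembling e^{tJ} and conjugating by P, we get:

e^{tA} =
  [-t*exp(-2*t) + exp(-2*t), t*exp(-2*t), -t*exp(-2*t)]
  [0, exp(-2*t), 0]
  [t*exp(-2*t), -t*exp(-2*t), t*exp(-2*t) + exp(-2*t)]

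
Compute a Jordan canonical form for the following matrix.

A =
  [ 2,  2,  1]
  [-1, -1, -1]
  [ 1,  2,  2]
J_2(1) ⊕ J_1(1)

The characteristic polynomial is
  det(x·I − A) = x^3 - 3*x^2 + 3*x - 1 = (x - 1)^3

Eigenvalues and multiplicities (the geometric multiplicity of λ is n − rank(A − λI), which equals the number of Jordan blocks for λ):
  λ = 1: algebraic multiplicity = 3, geometric multiplicity = 2

Determining the block sizes for each eigenvalue:
  λ = 1: 2 blocks summing to 3 forces exactly one block of size 2 and the rest size 1 → block sizes [2, 1]

Assembling the blocks gives a Jordan form
J =
  [1, 1, 0]
  [0, 1, 0]
  [0, 0, 1]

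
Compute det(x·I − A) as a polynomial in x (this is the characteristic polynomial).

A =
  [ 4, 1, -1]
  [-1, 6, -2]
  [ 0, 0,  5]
x^3 - 15*x^2 + 75*x - 125

Expanding det(x·I − A) (e.g. by cofactor expansion or by noting that A is similar to its Jordan form J, which has the same characteristic polynomial as A) gives
  χ_A(x) = x^3 - 15*x^2 + 75*x - 125
which factors as (x - 5)^3. The eigenvalues (with algebraic multiplicities) are λ = 5 with multiplicity 3.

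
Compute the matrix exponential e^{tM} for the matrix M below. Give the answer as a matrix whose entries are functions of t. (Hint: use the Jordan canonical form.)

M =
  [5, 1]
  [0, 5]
e^{tM} =
  [exp(5*t), t*exp(5*t)]
  [0, exp(5*t)]

Strategy: write M = P · J · P⁻¹ where J is a Jordan canonical form, so e^{tM} = P · e^{tJ} · P⁻¹, and e^{tJ} can be computed block-by-block.

M has Jordan form
J =
  [5, 1]
  [0, 5]
(up to reordering of blocks).

Per-block formulas:
  For a 2×2 Jordan block J_2(5): exp(t · J_2(5)) = e^(5t)·(I + t·N), where N is the 2×2 nilpotent shift.

After assembling e^{tJ} and conjugating by P, we get:

e^{tM} =
  [exp(5*t), t*exp(5*t)]
  [0, exp(5*t)]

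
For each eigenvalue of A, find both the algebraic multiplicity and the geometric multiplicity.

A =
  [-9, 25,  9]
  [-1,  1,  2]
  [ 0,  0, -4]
λ = -4: alg = 3, geom = 1

Step 1 — factor the characteristic polynomial to read off the algebraic multiplicities:
  χ_A(x) = (x + 4)^3

Step 2 — compute geometric multiplicities via the rank-nullity identity g(λ) = n − rank(A − λI):
  rank(A − (-4)·I) = 2, so dim ker(A − (-4)·I) = n − 2 = 1

Summary:
  λ = -4: algebraic multiplicity = 3, geometric multiplicity = 1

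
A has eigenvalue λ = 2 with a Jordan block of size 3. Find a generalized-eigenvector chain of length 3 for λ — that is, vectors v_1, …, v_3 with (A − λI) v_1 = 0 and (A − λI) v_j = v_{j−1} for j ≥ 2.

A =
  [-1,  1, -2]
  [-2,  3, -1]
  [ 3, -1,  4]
A Jordan chain for λ = 2 of length 3:
v_1 = (1, 1, -1)ᵀ
v_2 = (-3, -2, 3)ᵀ
v_3 = (1, 0, 0)ᵀ

Let N = A − (2)·I. We want v_3 with N^3 v_3 = 0 but N^2 v_3 ≠ 0; then v_{j-1} := N · v_j for j = 3, …, 2.

Pick v_3 = (1, 0, 0)ᵀ.
Then v_2 = N · v_3 = (-3, -2, 3)ᵀ.
Then v_1 = N · v_2 = (1, 1, -1)ᵀ.

Sanity check: (A − (2)·I) v_1 = (0, 0, 0)ᵀ = 0. ✓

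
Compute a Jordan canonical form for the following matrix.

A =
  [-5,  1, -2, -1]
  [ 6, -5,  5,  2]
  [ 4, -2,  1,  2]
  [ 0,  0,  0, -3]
J_3(-3) ⊕ J_1(-3)

The characteristic polynomial is
  det(x·I − A) = x^4 + 12*x^3 + 54*x^2 + 108*x + 81 = (x + 3)^4

Eigenvalues and multiplicities (the geometric multiplicity of λ is n − rank(A − λI), which equals the number of Jordan blocks for λ):
  λ = -3: algebraic multiplicity = 4, geometric multiplicity = 2

Determining the block sizes for each eigenvalue:
  λ = -3: with am = 4 and gm = 2, the partition is not yet determined (e.g. several partitions of 4 into 2 parts exist). Let N = A − (-3)·I. Computing rank(N^1) = 2, rank(N^2) = 1, rank(N^3) = 0; the number of blocks of size ≥ j is rank(N^{j−1}) − rank(N^j), giving [2, 1, 1]. So we have 1 block(s) of size 3, 1 block(s) of size 1 → block sizes [3, 1]

Assembling the blocks gives a Jordan form
J =
  [-3,  1,  0,  0]
  [ 0, -3,  1,  0]
  [ 0,  0, -3,  0]
  [ 0,  0,  0, -3]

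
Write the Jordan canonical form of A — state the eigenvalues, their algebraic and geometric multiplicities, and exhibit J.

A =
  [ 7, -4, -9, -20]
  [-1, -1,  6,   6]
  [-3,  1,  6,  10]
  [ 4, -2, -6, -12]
J_3(0) ⊕ J_1(0)

The characteristic polynomial is
  det(x·I − A) = x^4

Eigenvalues and multiplicities (the geometric multiplicity of λ is n − rank(A − λI), which equals the number of Jordan blocks for λ):
  λ = 0: algebraic multiplicity = 4, geometric multiplicity = 2

Determining the block sizes for each eigenvalue:
  λ = 0: with am = 4 and gm = 2, the partition is not yet determined (e.g. several partitions of 4 into 2 parts exist). Let N = A − (0)·I. Computing rank(N^1) = 2, rank(N^2) = 1, rank(N^3) = 0; the number of blocks of size ≥ j is rank(N^{j−1}) − rank(N^j), giving [2, 1, 1]. So we have 1 block(s) of size 3, 1 block(s) of size 1 → block sizes [3, 1]

Assembling the blocks gives a Jordan form
J =
  [0, 1, 0, 0]
  [0, 0, 1, 0]
  [0, 0, 0, 0]
  [0, 0, 0, 0]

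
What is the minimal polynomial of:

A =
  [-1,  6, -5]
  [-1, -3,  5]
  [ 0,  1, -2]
x^3 + 6*x^2 + 12*x + 8

The characteristic polynomial is χ_A(x) = (x + 2)^3, so the eigenvalues are known. The minimal polynomial is
  m_A(x) = Π_λ (x − λ)^{k_λ}
where k_λ is the size of the *largest* Jordan block for λ (equivalently, the smallest k with (A − λI)^k v = 0 for every generalised eigenvector v of λ).

  λ = -2: largest Jordan block has size 3, contributing (x + 2)^3

So m_A(x) = (x + 2)^3 = x^3 + 6*x^2 + 12*x + 8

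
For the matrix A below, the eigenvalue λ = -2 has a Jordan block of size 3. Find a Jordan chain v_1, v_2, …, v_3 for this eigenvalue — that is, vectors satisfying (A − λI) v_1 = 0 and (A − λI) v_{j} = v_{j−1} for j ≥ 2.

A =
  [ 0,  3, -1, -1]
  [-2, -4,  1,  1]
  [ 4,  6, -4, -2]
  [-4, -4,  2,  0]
A Jordan chain for λ = -2 of length 3:
v_1 = (-2, 0, -4, 0)ᵀ
v_2 = (2, -2, 4, -4)ᵀ
v_3 = (1, 0, 0, 0)ᵀ

Let N = A − (-2)·I. We want v_3 with N^3 v_3 = 0 but N^2 v_3 ≠ 0; then v_{j-1} := N · v_j for j = 3, …, 2.

Pick v_3 = (1, 0, 0, 0)ᵀ.
Then v_2 = N · v_3 = (2, -2, 4, -4)ᵀ.
Then v_1 = N · v_2 = (-2, 0, -4, 0)ᵀ.

Sanity check: (A − (-2)·I) v_1 = (0, 0, 0, 0)ᵀ = 0. ✓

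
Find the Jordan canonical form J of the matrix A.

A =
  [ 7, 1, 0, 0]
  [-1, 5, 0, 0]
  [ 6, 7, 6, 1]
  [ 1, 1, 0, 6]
J_2(6) ⊕ J_2(6)

The characteristic polynomial is
  det(x·I − A) = x^4 - 24*x^3 + 216*x^2 - 864*x + 1296 = (x - 6)^4

Eigenvalues and multiplicities (the geometric multiplicity of λ is n − rank(A − λI), which equals the number of Jordan blocks for λ):
  λ = 6: algebraic multiplicity = 4, geometric multiplicity = 2

Determining the block sizes for each eigenvalue:
  λ = 6: with am = 4 and gm = 2, the partition is not yet determined (e.g. several partitions of 4 into 2 parts exist). Let N = A − (6)·I. Computing rank(N^1) = 2, rank(N^2) = 0; the number of blocks of size ≥ j is rank(N^{j−1}) − rank(N^j), giving [2, 2]. So we have 2 block(s) of size 2 → block sizes [2, 2]

Assembling the blocks gives a Jordan form
J =
  [6, 1, 0, 0]
  [0, 6, 0, 0]
  [0, 0, 6, 1]
  [0, 0, 0, 6]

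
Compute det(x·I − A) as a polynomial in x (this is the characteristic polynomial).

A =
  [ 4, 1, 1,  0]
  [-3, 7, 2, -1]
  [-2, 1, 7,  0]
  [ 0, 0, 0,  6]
x^4 - 24*x^3 + 216*x^2 - 864*x + 1296

Expanding det(x·I − A) (e.g. by cofactor expansion or by noting that A is similar to its Jordan form J, which has the same characteristic polynomial as A) gives
  χ_A(x) = x^4 - 24*x^3 + 216*x^2 - 864*x + 1296
which factors as (x - 6)^4. The eigenvalues (with algebraic multiplicities) are λ = 6 with multiplicity 4.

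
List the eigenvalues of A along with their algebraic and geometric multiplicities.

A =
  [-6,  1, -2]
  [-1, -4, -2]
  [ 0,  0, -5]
λ = -5: alg = 3, geom = 2

Step 1 — factor the characteristic polynomial to read off the algebraic multiplicities:
  χ_A(x) = (x + 5)^3

Step 2 — compute geometric multiplicities via the rank-nullity identity g(λ) = n − rank(A − λI):
  rank(A − (-5)·I) = 1, so dim ker(A − (-5)·I) = n − 1 = 2

Summary:
  λ = -5: algebraic multiplicity = 3, geometric multiplicity = 2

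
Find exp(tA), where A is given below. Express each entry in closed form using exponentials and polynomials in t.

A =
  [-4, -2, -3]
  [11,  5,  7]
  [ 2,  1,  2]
e^{tA} =
  [-3*t^2*exp(t)/2 - 5*t*exp(t) + exp(t), -t^2*exp(t)/2 - 2*t*exp(t), -t^2*exp(t) - 3*t*exp(t)]
  [3*t^2*exp(t)/2 + 11*t*exp(t), t^2*exp(t)/2 + 4*t*exp(t) + exp(t), t^2*exp(t) + 7*t*exp(t)]
  [3*t^2*exp(t)/2 + 2*t*exp(t), t^2*exp(t)/2 + t*exp(t), t^2*exp(t) + t*exp(t) + exp(t)]

Strategy: write A = P · J · P⁻¹ where J is a Jordan canonical form, so e^{tA} = P · e^{tJ} · P⁻¹, and e^{tJ} can be computed block-by-block.

A has Jordan form
J =
  [1, 1, 0]
  [0, 1, 1]
  [0, 0, 1]
(up to reordering of blocks).

Per-block formulas:
  For a 3×3 Jordan block J_3(1): exp(t · J_3(1)) = e^(1t)·(I + t·N + (t^2/2)·N^2), where N is the 3×3 nilpotent shift.

After assembling e^{tJ} and conjugating by P, we get:

e^{tA} =
  [-3*t^2*exp(t)/2 - 5*t*exp(t) + exp(t), -t^2*exp(t)/2 - 2*t*exp(t), -t^2*exp(t) - 3*t*exp(t)]
  [3*t^2*exp(t)/2 + 11*t*exp(t), t^2*exp(t)/2 + 4*t*exp(t) + exp(t), t^2*exp(t) + 7*t*exp(t)]
  [3*t^2*exp(t)/2 + 2*t*exp(t), t^2*exp(t)/2 + t*exp(t), t^2*exp(t) + t*exp(t) + exp(t)]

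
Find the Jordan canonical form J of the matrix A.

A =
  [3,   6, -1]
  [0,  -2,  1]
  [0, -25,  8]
J_3(3)

The characteristic polynomial is
  det(x·I − A) = x^3 - 9*x^2 + 27*x - 27 = (x - 3)^3

Eigenvalues and multiplicities (the geometric multiplicity of λ is n − rank(A − λI), which equals the number of Jordan blocks for λ):
  λ = 3: algebraic multiplicity = 3, geometric multiplicity = 1

Determining the block sizes for each eigenvalue:
  λ = 3: one block (gm = 1), so the single block has size am = 3 → block sizes [3]

Assembling the blocks gives a Jordan form
J =
  [3, 1, 0]
  [0, 3, 1]
  [0, 0, 3]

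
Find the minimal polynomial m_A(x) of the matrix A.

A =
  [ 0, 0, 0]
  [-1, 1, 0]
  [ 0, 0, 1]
x^2 - x

The characteristic polynomial is χ_A(x) = x*(x - 1)^2, so the eigenvalues are known. The minimal polynomial is
  m_A(x) = Π_λ (x − λ)^{k_λ}
where k_λ is the size of the *largest* Jordan block for λ (equivalently, the smallest k with (A − λI)^k v = 0 for every generalised eigenvector v of λ).

  λ = 0: largest Jordan block has size 1, contributing (x − 0)
  λ = 1: largest Jordan block has size 1, contributing (x − 1)

So m_A(x) = x*(x - 1) = x^2 - x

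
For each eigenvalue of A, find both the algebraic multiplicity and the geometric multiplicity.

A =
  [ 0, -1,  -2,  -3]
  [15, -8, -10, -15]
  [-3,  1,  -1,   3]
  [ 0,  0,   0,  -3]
λ = -3: alg = 4, geom = 3

Step 1 — factor the characteristic polynomial to read off the algebraic multiplicities:
  χ_A(x) = (x + 3)^4

Step 2 — compute geometric multiplicities via the rank-nullity identity g(λ) = n − rank(A − λI):
  rank(A − (-3)·I) = 1, so dim ker(A − (-3)·I) = n − 1 = 3

Summary:
  λ = -3: algebraic multiplicity = 4, geometric multiplicity = 3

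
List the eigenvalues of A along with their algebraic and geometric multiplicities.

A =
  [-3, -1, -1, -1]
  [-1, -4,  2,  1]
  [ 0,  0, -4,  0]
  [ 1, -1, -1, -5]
λ = -4: alg = 4, geom = 2

Step 1 — factor the characteristic polynomial to read off the algebraic multiplicities:
  χ_A(x) = (x + 4)^4

Step 2 — compute geometric multiplicities via the rank-nullity identity g(λ) = n − rank(A − λI):
  rank(A − (-4)·I) = 2, so dim ker(A − (-4)·I) = n − 2 = 2

Summary:
  λ = -4: algebraic multiplicity = 4, geometric multiplicity = 2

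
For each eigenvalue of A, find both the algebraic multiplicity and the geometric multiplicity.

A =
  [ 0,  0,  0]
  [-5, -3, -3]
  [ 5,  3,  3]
λ = 0: alg = 3, geom = 2

Step 1 — factor the characteristic polynomial to read off the algebraic multiplicities:
  χ_A(x) = x^3

Step 2 — compute geometric multiplicities via the rank-nullity identity g(λ) = n − rank(A − λI):
  rank(A − (0)·I) = 1, so dim ker(A − (0)·I) = n − 1 = 2

Summary:
  λ = 0: algebraic multiplicity = 3, geometric multiplicity = 2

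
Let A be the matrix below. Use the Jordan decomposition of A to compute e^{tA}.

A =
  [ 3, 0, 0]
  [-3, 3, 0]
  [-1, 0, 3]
e^{tA} =
  [exp(3*t), 0, 0]
  [-3*t*exp(3*t), exp(3*t), 0]
  [-t*exp(3*t), 0, exp(3*t)]

Strategy: write A = P · J · P⁻¹ where J is a Jordan canonical form, so e^{tA} = P · e^{tJ} · P⁻¹, and e^{tJ} can be computed block-by-block.

A has Jordan form
J =
  [3, 1, 0]
  [0, 3, 0]
  [0, 0, 3]
(up to reordering of blocks).

Per-block formulas:
  For a 1×1 block at λ = 3: exp(t · [3]) = [e^(3t)].
  For a 2×2 Jordan block J_2(3): exp(t · J_2(3)) = e^(3t)·(I + t·N), where N is the 2×2 nilpotent shift.

After assembling e^{tJ} and conjugating by P, we get:

e^{tA} =
  [exp(3*t), 0, 0]
  [-3*t*exp(3*t), exp(3*t), 0]
  [-t*exp(3*t), 0, exp(3*t)]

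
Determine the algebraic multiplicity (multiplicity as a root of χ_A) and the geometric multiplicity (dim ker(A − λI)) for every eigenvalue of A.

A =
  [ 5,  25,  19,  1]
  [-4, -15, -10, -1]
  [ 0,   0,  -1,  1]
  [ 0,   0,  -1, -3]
λ = -5: alg = 2, geom = 1; λ = -2: alg = 2, geom = 1

Step 1 — factor the characteristic polynomial to read off the algebraic multiplicities:
  χ_A(x) = (x + 2)^2*(x + 5)^2

Step 2 — compute geometric multiplicities via the rank-nullity identity g(λ) = n − rank(A − λI):
  rank(A − (-5)·I) = 3, so dim ker(A − (-5)·I) = n − 3 = 1
  rank(A − (-2)·I) = 3, so dim ker(A − (-2)·I) = n − 3 = 1

Summary:
  λ = -5: algebraic multiplicity = 2, geometric multiplicity = 1
  λ = -2: algebraic multiplicity = 2, geometric multiplicity = 1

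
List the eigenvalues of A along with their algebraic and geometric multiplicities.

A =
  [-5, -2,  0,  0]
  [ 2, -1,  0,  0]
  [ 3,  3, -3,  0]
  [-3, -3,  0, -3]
λ = -3: alg = 4, geom = 3

Step 1 — factor the characteristic polynomial to read off the algebraic multiplicities:
  χ_A(x) = (x + 3)^4

Step 2 — compute geometric multiplicities via the rank-nullity identity g(λ) = n − rank(A − λI):
  rank(A − (-3)·I) = 1, so dim ker(A − (-3)·I) = n − 1 = 3

Summary:
  λ = -3: algebraic multiplicity = 4, geometric multiplicity = 3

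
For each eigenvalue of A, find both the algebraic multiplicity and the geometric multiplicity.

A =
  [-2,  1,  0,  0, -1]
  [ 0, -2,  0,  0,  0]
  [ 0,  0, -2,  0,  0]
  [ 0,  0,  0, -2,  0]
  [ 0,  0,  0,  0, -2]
λ = -2: alg = 5, geom = 4

Step 1 — factor the characteristic polynomial to read off the algebraic multiplicities:
  χ_A(x) = (x + 2)^5

Step 2 — compute geometric multiplicities via the rank-nullity identity g(λ) = n − rank(A − λI):
  rank(A − (-2)·I) = 1, so dim ker(A − (-2)·I) = n − 1 = 4

Summary:
  λ = -2: algebraic multiplicity = 5, geometric multiplicity = 4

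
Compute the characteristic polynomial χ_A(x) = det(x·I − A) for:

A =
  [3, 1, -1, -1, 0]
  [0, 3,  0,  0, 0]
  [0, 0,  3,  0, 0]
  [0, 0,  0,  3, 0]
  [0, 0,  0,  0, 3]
x^5 - 15*x^4 + 90*x^3 - 270*x^2 + 405*x - 243

Expanding det(x·I − A) (e.g. by cofactor expansion or by noting that A is similar to its Jordan form J, which has the same characteristic polynomial as A) gives
  χ_A(x) = x^5 - 15*x^4 + 90*x^3 - 270*x^2 + 405*x - 243
which factors as (x - 3)^5. The eigenvalues (with algebraic multiplicities) are λ = 3 with multiplicity 5.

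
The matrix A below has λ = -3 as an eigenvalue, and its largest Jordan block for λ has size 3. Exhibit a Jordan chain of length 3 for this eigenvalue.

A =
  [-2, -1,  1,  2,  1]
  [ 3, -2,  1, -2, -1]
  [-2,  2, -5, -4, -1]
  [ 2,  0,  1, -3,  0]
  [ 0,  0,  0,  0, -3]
A Jordan chain for λ = -3 of length 3:
v_1 = (1, 1, -2, 1, 0)ᵀ
v_2 = (1, -1, -1, 0, 0)ᵀ
v_3 = (0, 0, 0, 0, 1)ᵀ

Let N = A − (-3)·I. We want v_3 with N^3 v_3 = 0 but N^2 v_3 ≠ 0; then v_{j-1} := N · v_j for j = 3, …, 2.

Pick v_3 = (0, 0, 0, 0, 1)ᵀ.
Then v_2 = N · v_3 = (1, -1, -1, 0, 0)ᵀ.
Then v_1 = N · v_2 = (1, 1, -2, 1, 0)ᵀ.

Sanity check: (A − (-3)·I) v_1 = (0, 0, 0, 0, 0)ᵀ = 0. ✓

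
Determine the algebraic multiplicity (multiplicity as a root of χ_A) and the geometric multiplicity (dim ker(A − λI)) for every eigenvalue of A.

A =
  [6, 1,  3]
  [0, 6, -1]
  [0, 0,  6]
λ = 6: alg = 3, geom = 1

Step 1 — factor the characteristic polynomial to read off the algebraic multiplicities:
  χ_A(x) = (x - 6)^3

Step 2 — compute geometric multiplicities via the rank-nullity identity g(λ) = n − rank(A − λI):
  rank(A − (6)·I) = 2, so dim ker(A − (6)·I) = n − 2 = 1

Summary:
  λ = 6: algebraic multiplicity = 3, geometric multiplicity = 1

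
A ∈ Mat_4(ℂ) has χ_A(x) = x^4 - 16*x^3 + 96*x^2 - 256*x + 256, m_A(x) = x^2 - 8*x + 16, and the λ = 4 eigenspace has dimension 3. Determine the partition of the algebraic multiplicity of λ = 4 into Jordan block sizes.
Block sizes for λ = 4: [2, 1, 1]

Step 1 — from the characteristic polynomial, algebraic multiplicity of λ = 4 is 4. From dim ker(A − (4)·I) = 3, there are exactly 3 Jordan blocks for λ = 4.
Step 2 — from the minimal polynomial, the factor (x − 4)^2 tells us the largest block for λ = 4 has size 2.
Step 3 — with total size 4, 3 blocks, and largest block 2, the block sizes (in nonincreasing order) are [2, 1, 1].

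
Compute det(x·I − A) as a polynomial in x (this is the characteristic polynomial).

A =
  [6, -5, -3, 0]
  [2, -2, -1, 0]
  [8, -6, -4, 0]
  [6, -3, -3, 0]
x^4

Expanding det(x·I − A) (e.g. by cofactor expansion or by noting that A is similar to its Jordan form J, which has the same characteristic polynomial as A) gives
  χ_A(x) = x^4
which factors as x^4. The eigenvalues (with algebraic multiplicities) are λ = 0 with multiplicity 4.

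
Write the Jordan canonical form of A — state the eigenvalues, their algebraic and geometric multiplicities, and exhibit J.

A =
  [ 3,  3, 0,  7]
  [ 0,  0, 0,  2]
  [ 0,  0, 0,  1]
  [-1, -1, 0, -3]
J_3(0) ⊕ J_1(0)

The characteristic polynomial is
  det(x·I − A) = x^4

Eigenvalues and multiplicities (the geometric multiplicity of λ is n − rank(A − λI), which equals the number of Jordan blocks for λ):
  λ = 0: algebraic multiplicity = 4, geometric multiplicity = 2

Determining the block sizes for each eigenvalue:
  λ = 0: with am = 4 and gm = 2, the partition is not yet determined (e.g. several partitions of 4 into 2 parts exist). Let N = A − (0)·I. Computing rank(N^1) = 2, rank(N^2) = 1, rank(N^3) = 0; the number of blocks of size ≥ j is rank(N^{j−1}) − rank(N^j), giving [2, 1, 1]. So we have 1 block(s) of size 3, 1 block(s) of size 1 → block sizes [3, 1]

Assembling the blocks gives a Jordan form
J =
  [0, 1, 0, 0]
  [0, 0, 1, 0]
  [0, 0, 0, 0]
  [0, 0, 0, 0]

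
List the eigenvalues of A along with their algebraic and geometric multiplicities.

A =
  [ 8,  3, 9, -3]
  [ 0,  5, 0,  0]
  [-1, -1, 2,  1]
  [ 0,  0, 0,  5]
λ = 5: alg = 4, geom = 3

Step 1 — factor the characteristic polynomial to read off the algebraic multiplicities:
  χ_A(x) = (x - 5)^4

Step 2 — compute geometric multiplicities via the rank-nullity identity g(λ) = n − rank(A − λI):
  rank(A − (5)·I) = 1, so dim ker(A − (5)·I) = n − 1 = 3

Summary:
  λ = 5: algebraic multiplicity = 4, geometric multiplicity = 3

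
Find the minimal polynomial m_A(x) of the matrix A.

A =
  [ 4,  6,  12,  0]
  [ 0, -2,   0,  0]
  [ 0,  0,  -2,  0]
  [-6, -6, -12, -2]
x^2 - 2*x - 8

The characteristic polynomial is χ_A(x) = (x - 4)*(x + 2)^3, so the eigenvalues are known. The minimal polynomial is
  m_A(x) = Π_λ (x − λ)^{k_λ}
where k_λ is the size of the *largest* Jordan block for λ (equivalently, the smallest k with (A − λI)^k v = 0 for every generalised eigenvector v of λ).

  λ = -2: largest Jordan block has size 1, contributing (x + 2)
  λ = 4: largest Jordan block has size 1, contributing (x − 4)

So m_A(x) = (x - 4)*(x + 2) = x^2 - 2*x - 8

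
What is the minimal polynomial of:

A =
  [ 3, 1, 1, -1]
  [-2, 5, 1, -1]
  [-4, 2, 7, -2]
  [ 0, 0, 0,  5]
x^3 - 15*x^2 + 75*x - 125

The characteristic polynomial is χ_A(x) = (x - 5)^4, so the eigenvalues are known. The minimal polynomial is
  m_A(x) = Π_λ (x − λ)^{k_λ}
where k_λ is the size of the *largest* Jordan block for λ (equivalently, the smallest k with (A − λI)^k v = 0 for every generalised eigenvector v of λ).

  λ = 5: largest Jordan block has size 3, contributing (x − 5)^3

So m_A(x) = (x - 5)^3 = x^3 - 15*x^2 + 75*x - 125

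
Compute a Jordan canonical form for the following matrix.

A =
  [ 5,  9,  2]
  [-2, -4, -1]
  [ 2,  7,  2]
J_3(1)

The characteristic polynomial is
  det(x·I − A) = x^3 - 3*x^2 + 3*x - 1 = (x - 1)^3

Eigenvalues and multiplicities (the geometric multiplicity of λ is n − rank(A − λI), which equals the number of Jordan blocks for λ):
  λ = 1: algebraic multiplicity = 3, geometric multiplicity = 1

Determining the block sizes for each eigenvalue:
  λ = 1: one block (gm = 1), so the single block has size am = 3 → block sizes [3]

Assembling the blocks gives a Jordan form
J =
  [1, 1, 0]
  [0, 1, 1]
  [0, 0, 1]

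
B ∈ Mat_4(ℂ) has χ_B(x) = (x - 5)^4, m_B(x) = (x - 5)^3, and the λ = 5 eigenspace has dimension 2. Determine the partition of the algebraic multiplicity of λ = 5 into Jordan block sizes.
Block sizes for λ = 5: [3, 1]

Step 1 — from the characteristic polynomial, algebraic multiplicity of λ = 5 is 4. From dim ker(B − (5)·I) = 2, there are exactly 2 Jordan blocks for λ = 5.
Step 2 — from the minimal polynomial, the factor (x − 5)^3 tells us the largest block for λ = 5 has size 3.
Step 3 — with total size 4, 2 blocks, and largest block 3, the block sizes (in nonincreasing order) are [3, 1].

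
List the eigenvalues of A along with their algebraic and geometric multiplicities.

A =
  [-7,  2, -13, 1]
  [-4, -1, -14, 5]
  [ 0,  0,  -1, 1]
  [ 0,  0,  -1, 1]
λ = -5: alg = 1, geom = 1; λ = -3: alg = 1, geom = 1; λ = 0: alg = 2, geom = 1

Step 1 — factor the characteristic polynomial to read off the algebraic multiplicities:
  χ_A(x) = x^2*(x + 3)*(x + 5)

Step 2 — compute geometric multiplicities via the rank-nullity identity g(λ) = n − rank(A − λI):
  rank(A − (-5)·I) = 3, so dim ker(A − (-5)·I) = n − 3 = 1
  rank(A − (-3)·I) = 3, so dim ker(A − (-3)·I) = n − 3 = 1
  rank(A − (0)·I) = 3, so dim ker(A − (0)·I) = n − 3 = 1

Summary:
  λ = -5: algebraic multiplicity = 1, geometric multiplicity = 1
  λ = -3: algebraic multiplicity = 1, geometric multiplicity = 1
  λ = 0: algebraic multiplicity = 2, geometric multiplicity = 1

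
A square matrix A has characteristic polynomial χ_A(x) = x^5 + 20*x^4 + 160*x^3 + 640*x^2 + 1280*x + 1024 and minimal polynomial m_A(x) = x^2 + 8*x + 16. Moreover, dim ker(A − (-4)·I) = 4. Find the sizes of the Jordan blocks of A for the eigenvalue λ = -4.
Block sizes for λ = -4: [2, 1, 1, 1]

Step 1 — from the characteristic polynomial, algebraic multiplicity of λ = -4 is 5. From dim ker(A − (-4)·I) = 4, there are exactly 4 Jordan blocks for λ = -4.
Step 2 — from the minimal polynomial, the factor (x + 4)^2 tells us the largest block for λ = -4 has size 2.
Step 3 — with total size 5, 4 blocks, and largest block 2, the block sizes (in nonincreasing order) are [2, 1, 1, 1].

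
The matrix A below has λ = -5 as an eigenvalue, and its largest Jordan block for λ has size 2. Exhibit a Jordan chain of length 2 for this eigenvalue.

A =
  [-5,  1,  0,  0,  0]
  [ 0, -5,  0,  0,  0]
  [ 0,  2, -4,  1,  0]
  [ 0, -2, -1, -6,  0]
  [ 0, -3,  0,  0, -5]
A Jordan chain for λ = -5 of length 2:
v_1 = (1, 0, 2, -2, -3)ᵀ
v_2 = (0, 1, 0, 0, 0)ᵀ

Let N = A − (-5)·I. We want v_2 with N^2 v_2 = 0 but N^1 v_2 ≠ 0; then v_{j-1} := N · v_j for j = 2, …, 2.

Pick v_2 = (0, 1, 0, 0, 0)ᵀ.
Then v_1 = N · v_2 = (1, 0, 2, -2, -3)ᵀ.

Sanity check: (A − (-5)·I) v_1 = (0, 0, 0, 0, 0)ᵀ = 0. ✓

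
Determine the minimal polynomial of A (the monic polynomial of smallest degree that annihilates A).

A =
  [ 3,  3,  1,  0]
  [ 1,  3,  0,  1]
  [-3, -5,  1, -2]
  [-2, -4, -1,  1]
x^3 - 6*x^2 + 12*x - 8

The characteristic polynomial is χ_A(x) = (x - 2)^4, so the eigenvalues are known. The minimal polynomial is
  m_A(x) = Π_λ (x − λ)^{k_λ}
where k_λ is the size of the *largest* Jordan block for λ (equivalently, the smallest k with (A − λI)^k v = 0 for every generalised eigenvector v of λ).

  λ = 2: largest Jordan block has size 3, contributing (x − 2)^3

So m_A(x) = (x - 2)^3 = x^3 - 6*x^2 + 12*x - 8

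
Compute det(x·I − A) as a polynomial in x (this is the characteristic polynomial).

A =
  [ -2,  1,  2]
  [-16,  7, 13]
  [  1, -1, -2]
x^3 - 3*x^2 + 3*x - 1

Expanding det(x·I − A) (e.g. by cofactor expansion or by noting that A is similar to its Jordan form J, which has the same characteristic polynomial as A) gives
  χ_A(x) = x^3 - 3*x^2 + 3*x - 1
which factors as (x - 1)^3. The eigenvalues (with algebraic multiplicities) are λ = 1 with multiplicity 3.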